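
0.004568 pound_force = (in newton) 0.02032. Check: 1 pound_force = 4.4482216 N, so 0.004568 pound_force = 0.004568 * 4.4482216 = 0.020319476 N. 0.020319476 N = 0.020319476 newton ≈ 0.02032 newton (4 s.f.).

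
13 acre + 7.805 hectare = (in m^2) 1 acre = 4046.8564 m^2, so 13 acre = 13 * 4046.8564 = 52609.133 m^2. 1 hectare = 10000 m^2, so 7.805 hectare = 7.805 * 10000 = 78050 m^2. Sum: 52609.133 + 78050 = 130659.13 m^2. Result: 130659.13 m^2 ≈ 1.307e+05 m^2 (4 s.f.). Final answer: 1.307e+05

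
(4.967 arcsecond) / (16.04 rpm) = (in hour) 3.982e-09. Check: 1 arcsecond = 4.8481368e-06 rad, so 4.967 arcsecond = 4.967 * 4.8481368e-06 = 2.4080696e-05 rad. 1 rpm = 0.10471976 rad/s, so 16.04 rpm = 16.04 * 0.10471976 = 1.6797049 rad/s. Combine: 2.4080696e-05 rad / 1.6797049 rad/s = 1.4336266e-05 s. 1 hour = 3600 s, so 1.4336266e-05 s = 1.4336266e-05 / 3600 = 3.9822961e-09 hour ≈ 3.982e-09 hour (4 s.f.).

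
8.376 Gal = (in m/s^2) 1 Gal = 0.01 m/s^2, so 8.376 Gal = 8.376 * 0.01 = 0.08376 m/s^2. Result: 0.08376 m/s^2. Final answer: 0.08376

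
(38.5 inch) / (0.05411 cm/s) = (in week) 1 inch = 0.0254 m, so 38.5 inch = 38.5 * 0.0254 = 0.9779 m. 1 cm/s = 0.01 m/s, so 0.05411 cm/s = 0.05411 * 0.01 = 0.0005411 m/s. Combine: 0.9779 m / 0.0005411 m/s = 1807.2445 s. 1 week = 604800 s, so 1807.2445 s = 1807.2445 / 604800 = 0.0029881688 week ≈ 0.002988 week (4 s.f.). Final answer: 0.002988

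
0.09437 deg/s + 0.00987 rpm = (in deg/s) 1 deg/s = 0.017453293 rad/s, so 0.09437 deg/s = 0.09437 * 0.017453293 = 0.0016470672 rad/s. 1 rpm = 0.10471976 rad/s, so 0.00987 rpm = 0.00987 * 0.10471976 = 0.001033584 rad/s. Sum: 0.0016470672 + 0.001033584 = 0.0026806512 rad/s. 1 deg/s = 0.017453293 rad/s, so 0.0026806512 rad/s = 0.0026806512 / 0.017453293 = 0.15359 deg/s ≈ 0.1536 deg/s (4 s.f.). Final answer: 0.1536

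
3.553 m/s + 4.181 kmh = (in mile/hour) 3.553 m/s is already in m/s. 1 kmh = 0.27777778 m/s, so 4.181 kmh = 4.181 * 0.27777778 = 1.1613889 m/s. Sum: 3.553 + 1.1613889 = 4.7143889 m/s. 1 mile/hour = 0.44704 m/s, so 4.7143889 m/s = 4.7143889 / 0.44704 = 10.545788 mile/hour ≈ 10.55 mile/hour (4 s.f.). Final answer: 10.55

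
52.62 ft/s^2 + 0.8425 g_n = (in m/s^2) 1 ft/s^2 = 0.3048 m/s^2, so 52.62 ft/s^2 = 52.62 * 0.3048 = 16.038576 m/s^2. 1 g_n = 9.80665 m/s^2, so 0.8425 g_n = 0.8425 * 9.80665 = 8.2621026 m/s^2. Sum: 16.038576 + 8.2621026 = 24.300679 m/s^2. Result: 24.300679 m/s^2 ≈ 24.3 m/s^2 (4 s.f.). Final answer: 24.3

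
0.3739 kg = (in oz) 1 oz = 0.028349523 kg, so 0.3739 kg = 0.3739 / 0.028349523 = 13.188934 oz ≈ 13.19 oz (4 s.f.). Final answer: 13.19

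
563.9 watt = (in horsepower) 0.7562. Check: 563.9 watt = 563.9 W. 1 horsepower = 745.69987 W, so 563.9 W = 563.9 / 745.69987 = 0.75620236 horsepower ≈ 0.7562 horsepower (4 s.f.).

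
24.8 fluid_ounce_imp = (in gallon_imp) 0.155. Check: 1 fluid_ounce_imp = 2.8413063e-05 m^3, so 24.8 fluid_ounce_imp = 24.8 * 2.8413063e-05 = 0.00070464395 m^3. 1 gallon_imp = 0.00454609 m^3, so 0.00070464395 m^3 = 0.00070464395 / 0.00454609 = 0.155 gallon_imp.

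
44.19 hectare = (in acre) 109.2. Check: 1 hectare = 10000 m^2, so 44.19 hectare = 44.19 * 10000 = 441900 m^2. 1 acre = 4046.8564 m^2, so 441900 m^2 = 441900 / 4046.8564 = 109.19587 acre ≈ 109.2 acre (4 s.f.).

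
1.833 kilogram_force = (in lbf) 1 kilogram_force = 9.80665 N, so 1.833 kilogram_force = 1.833 * 9.80665 = 17.975589 N. 1 lbf = 4.4482216 N, so 17.975589 N = 17.975589 / 4.4482216 = 4.0410733 lbf ≈ 4.041 lbf (4 s.f.). Final answer: 4.041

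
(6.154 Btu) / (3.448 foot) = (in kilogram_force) 1 Btu = 1055.0559 J, so 6.154 Btu = 6.154 * 1055.0559 = 6492.8137 J. 1 foot = 0.3048 m, so 3.448 foot = 3.448 * 0.3048 = 1.0509504 m. Combine: 6492.8137 J / 1.0509504 m = 6178.0401 N. 1 kilogram_force = 9.80665 N, so 6178.0401 N = 6178.0401 / 9.80665 = 629.98477 kilogram_force ≈ 630 kilogram_force (4 s.f.). Final answer: 630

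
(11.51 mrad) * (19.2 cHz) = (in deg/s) 0.1266. Check: 1 mrad = 0.001 rad, so 11.51 mrad = 11.51 * 0.001 = 0.01151 rad. 1 cHz = 0.01 Hz, so 19.2 cHz = 19.2 * 0.01 = 0.192 Hz. Combine: 0.01151 rad * 0.192 Hz = 0.00220992 rad/s. 1 deg/s = 0.017453293 rad/s, so 0.00220992 rad/s = 0.00220992 / 0.017453293 = 0.12661909 deg/s ≈ 0.1266 deg/s (4 s.f.).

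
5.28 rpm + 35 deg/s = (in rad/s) 1.164. Check: 1 rpm = 0.10471976 rad/s, so 5.28 rpm = 5.28 * 0.10471976 = 0.55292031 rad/s. 1 deg/s = 0.017453293 rad/s, so 35 deg/s = 35 * 0.017453293 = 0.61086524 rad/s. Sum: 0.55292031 + 0.61086524 = 1.1637855 rad/s. Result: 1.1637855 rad/s ≈ 1.164 rad/s (4 s.f.).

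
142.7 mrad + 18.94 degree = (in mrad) 1 mrad = 0.001 rad, so 142.7 mrad = 142.7 * 0.001 = 0.1427 rad. 1 degree = 0.017453293 rad, so 18.94 degree = 18.94 * 0.017453293 = 0.33056536 rad. Sum: 0.1427 + 0.33056536 = 0.47326536 rad. 1 mrad = 0.001 rad, so 0.47326536 rad = 0.47326536 / 0.001 = 473.26536 mrad ≈ 473.3 mrad (4 s.f.). Final answer: 473.3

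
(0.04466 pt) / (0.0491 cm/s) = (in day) 3.714e-07. Check: 1 pt = 0.00035277778 m, so 0.04466 pt = 0.04466 * 0.00035277778 = 1.5755056e-05 m. 1 cm/s = 0.01 m/s, so 0.0491 cm/s = 0.0491 * 0.01 = 0.000491 m/s. Combine: 1.5755056e-05 m / 0.000491 m/s = 0.03208769 s. 1 day = 86400 s, so 0.03208769 s = 0.03208769 / 86400 = 3.713853e-07 day ≈ 3.714e-07 day (4 s.f.).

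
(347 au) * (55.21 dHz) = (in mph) 6.411e+14. Check: 1 au = 1.4959787e+11 m, so 347 au = 347 * 1.4959787e+11 = 5.1910461e+13 m. 1 dHz = 0.1 Hz, so 55.21 dHz = 55.21 * 0.1 = 5.521 Hz. Combine: 5.1910461e+13 m * 5.521 Hz = 2.8659766e+14 m/s. 1 mph = 0.44704 m/s, so 2.8659766e+14 m/s = 2.8659766e+14 / 0.44704 = 6.411007e+14 mph ≈ 6.411e+14 mph (4 s.f.).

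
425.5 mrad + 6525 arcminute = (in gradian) 147.9. Check: 1 mrad = 0.001 rad, so 425.5 mrad = 425.5 * 0.001 = 0.4255 rad. 1 arcminute = 0.00029088821 rad, so 6525 arcminute = 6525 * 0.00029088821 = 1.8980456 rad. Sum: 0.4255 + 1.8980456 = 2.3235456 rad. 1 gradian = 0.015707963 rad, so 2.3235456 rad = 2.3235456 / 0.015707963 = 147.9215 gradian ≈ 147.9 gradian (4 s.f.).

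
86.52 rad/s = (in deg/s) 1 deg/s = 0.017453293 rad/s, so 86.52 rad/s = 86.52 / 0.017453293 = 4957.2308 deg/s ≈ 4957 deg/s (4 s.f.). Final answer: 4957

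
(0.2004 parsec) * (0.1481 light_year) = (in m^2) 8.664e+30. Check: 1 parsec = 3.0856776e+16 m, so 0.2004 parsec = 0.2004 * 3.0856776e+16 = 6.1836979e+15 m. 1 light_year = 9.4607305e+15 m, so 0.1481 light_year = 0.1481 * 9.4607305e+15 = 1.4011342e+15 m. Combine: 6.1836979e+15 m * 1.4011342e+15 m = 8.6641905e+30 m^2. Result: 8.6641905e+30 m^2 ≈ 8.664e+30 m^2 (4 s.f.).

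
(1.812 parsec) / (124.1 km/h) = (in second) 1.622e+15. Check: 1 parsec = 3.0856776e+16 m, so 1.812 parsec = 1.812 * 3.0856776e+16 = 5.5912478e+16 m. 1 km/h = 0.27777778 m/s, so 124.1 km/h = 124.1 * 0.27777778 = 34.472222 m/s. Combine: 5.5912478e+16 m / 34.472222 m/s = 1.6219575e+15 s. 1.6219575e+15 s = 1.6219575e+15 second ≈ 1.622e+15 second (4 s.f.).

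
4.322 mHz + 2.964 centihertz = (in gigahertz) 3.396e-11. Check: 1 mHz = 0.001 Hz, so 4.322 mHz = 4.322 * 0.001 = 0.004322 Hz. 1 centihertz = 0.01 Hz, so 2.964 centihertz = 2.964 * 0.01 = 0.02964 Hz. Sum: 0.004322 + 0.02964 = 0.033962 Hz. 1 gigahertz = 1e+09 Hz, so 0.033962 Hz = 0.033962 / 1e+09 = 3.3962e-11 gigahertz ≈ 3.396e-11 gigahertz (4 s.f.).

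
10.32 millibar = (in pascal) 1032. Check: 1 millibar = 100 Pa, so 10.32 millibar = 10.32 * 100 = 1032 Pa. 1032 Pa = 1032 pascal.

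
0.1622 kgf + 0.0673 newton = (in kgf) 1 kgf = 9.80665 N, so 0.1622 kgf = 0.1622 * 9.80665 = 1.5906386 N. 0.0673 newton = 0.0673 N. Sum: 1.5906386 + 0.0673 = 1.6579386 N. 1 kgf = 9.80665 N, so 1.6579386 N = 1.6579386 / 9.80665 = 0.16906269 kgf ≈ 0.1691 kgf (4 s.f.). Final answer: 0.1691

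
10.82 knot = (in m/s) 1 knot = 0.51444444 m/s, so 10.82 knot = 10.82 * 0.51444444 = 5.5662889 m/s. Result: 5.5662889 m/s ≈ 5.566 m/s (4 s.f.). Final answer: 5.566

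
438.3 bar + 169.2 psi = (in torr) 1 bar = 100000 Pa, so 438.3 bar = 438.3 * 100000 = 43830000 Pa. 1 psi = 6894.7573 Pa, so 169.2 psi = 169.2 * 6894.7573 = 1166592.9 Pa. Sum: 43830000 + 1166592.9 = 44996593 Pa. 1 torr = 133.32237 Pa, so 44996593 Pa = 44996593 / 133.32237 = 337502.2 torr ≈ 3.375e+05 torr (4 s.f.). Final answer: 3.375e+05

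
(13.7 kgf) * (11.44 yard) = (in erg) 1.405e+10. Check: 1 kgf = 9.80665 N, so 13.7 kgf = 13.7 * 9.80665 = 134.3511 N. 1 yard = 0.9144 m, so 11.44 yard = 11.44 * 0.9144 = 10.460736 m. Combine: 134.3511 N * 10.460736 m = 1405.4114 J. 1 erg = 1e-07 J, so 1405.4114 J = 1405.4114 / 1e-07 = 1.4054114e+10 erg ≈ 1.405e+10 erg (4 s.f.).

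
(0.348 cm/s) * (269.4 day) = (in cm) 1 cm/s = 0.01 m/s, so 0.348 cm/s = 0.348 * 0.01 = 0.00348 m/s. 1 day = 86400 s, so 269.4 day = 269.4 * 86400 = 23276160 s. Combine: 0.00348 m/s * 23276160 s = 81001.037 m. 1 cm = 0.01 m, so 81001.037 m = 81001.037 / 0.01 = 8100103.7 cm ≈ 8.1e+06 cm (4 s.f.). Final answer: 8.1e+06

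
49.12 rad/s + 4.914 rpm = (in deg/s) 2844. Check: 49.12 rad/s is already in rad/s. 1 rpm = 0.10471976 rad/s, so 4.914 rpm = 4.914 * 0.10471976 = 0.51459288 rad/s. Sum: 49.12 + 0.51459288 = 49.634593 rad/s. 1 deg/s = 0.017453293 rad/s, so 49.634593 rad/s = 49.634593 / 0.017453293 = 2843.8527 deg/s ≈ 2844 deg/s (4 s.f.).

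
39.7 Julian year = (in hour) 3.48e+05. Check: 1 Julian year = 31557600 s, so 39.7 Julian year = 39.7 * 31557600 = 1.2528367e+09 s. 1 hour = 3600 s, so 1.2528367e+09 s = 1.2528367e+09 / 3600 = 348010.2 hour ≈ 3.48e+05 hour (4 s.f.).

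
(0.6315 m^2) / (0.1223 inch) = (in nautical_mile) 0.6315 m^2 is already in m^2. 1 inch = 0.0254 m, so 0.1223 inch = 0.1223 * 0.0254 = 0.00310642 m. Combine: 0.6315 m^2 / 0.00310642 m = 203.28867 m. 1 nautical_mile = 1852 m, so 203.28867 m = 203.28867 / 1852 = 0.1097671 nautical_mile ≈ 0.1098 nautical_mile (4 s.f.). Final answer: 0.1098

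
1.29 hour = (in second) 1 hour = 3600 s, so 1.29 hour = 1.29 * 3600 = 4644 s. 4644 s = 4644 second. Final answer: 4644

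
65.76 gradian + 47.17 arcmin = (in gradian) 1 gradian = 0.015707963 rad, so 65.76 gradian = 65.76 * 0.015707963 = 1.0329557 rad. 1 arcmin = 0.00029088821 rad, so 47.17 arcmin = 47.17 * 0.00029088821 = 0.013721197 rad. Sum: 1.0329557 + 0.013721197 = 1.0466769 rad. 1 gradian = 0.015707963 rad, so 1.0466769 rad = 1.0466769 / 0.015707963 = 66.633519 gradian ≈ 66.63 gradian (4 s.f.). Final answer: 66.63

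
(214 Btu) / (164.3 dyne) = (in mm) 1 Btu = 1055.0559 J, so 214 Btu = 214 * 1055.0559 = 225781.95 J. 1 dyne = 1e-05 N, so 164.3 dyne = 164.3 * 1e-05 = 0.001643 N. Combine: 225781.95 J / 0.001643 N = 1.3742054e+08 m. 1 mm = 0.001 m, so 1.3742054e+08 m = 1.3742054e+08 / 0.001 = 1.3742054e+11 mm ≈ 1.374e+11 mm (4 s.f.). Final answer: 1.374e+11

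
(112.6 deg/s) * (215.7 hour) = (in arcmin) 1 deg/s = 0.017453293 rad/s, so 112.6 deg/s = 112.6 * 0.017453293 = 1.9652407 rad/s. 1 hour = 3600 s, so 215.7 hour = 215.7 * 3600 = 776520 s. Combine: 1.9652407 rad/s * 776520 s = 1526048.7 rad. 1 arcmin = 0.00029088821 rad, so 1526048.7 rad = 1526048.7 / 0.00029088821 = 5.2461691e+09 arcmin ≈ 5.246e+09 arcmin (4 s.f.). Final answer: 5.246e+09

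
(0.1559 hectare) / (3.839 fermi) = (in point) 1.151e+21. Check: 1 hectare = 10000 m^2, so 0.1559 hectare = 0.1559 * 10000 = 1559 m^2. 1 fermi = 1e-15 m, so 3.839 fermi = 3.839 * 1e-15 = 3.839e-15 m. Combine: 1559 m^2 / 3.839e-15 m = 4.0609534e+17 m. 1 point = 0.00035277778 m, so 4.0609534e+17 m = 4.0609534e+17 / 0.00035277778 = 1.1511364e+21 point ≈ 1.151e+21 point (4 s.f.).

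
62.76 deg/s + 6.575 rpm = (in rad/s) 1.784. Check: 1 deg/s = 0.017453293 rad/s, so 62.76 deg/s = 62.76 * 0.017453293 = 1.0953686 rad/s. 1 rpm = 0.10471976 rad/s, so 6.575 rpm = 6.575 * 0.10471976 = 0.68853239 rad/s. Sum: 1.0953686 + 0.68853239 = 1.783901 rad/s. Result: 1.783901 rad/s ≈ 1.784 rad/s (4 s.f.).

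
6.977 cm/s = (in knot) 0.1356. Check: 1 cm/s = 0.01 m/s, so 6.977 cm/s = 6.977 * 0.01 = 0.06977 m/s. 1 knot = 0.51444444 m/s, so 0.06977 m/s = 0.06977 / 0.51444444 = 0.13562203 knot ≈ 0.1356 knot (4 s.f.).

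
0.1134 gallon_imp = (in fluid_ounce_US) 17.43. Check: 1 gallon_imp = 0.00454609 m^3, so 0.1134 gallon_imp = 0.1134 * 0.00454609 = 0.00051552661 m^3. 1 fluid_ounce_US = 2.957353e-05 m^3, so 0.00051552661 m^3 = 0.00051552661 / 2.957353e-05 = 17.432028 fluid_ounce_US ≈ 17.43 fluid_ounce_US (4 s.f.).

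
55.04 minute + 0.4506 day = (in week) 1 minute = 60 s, so 55.04 minute = 55.04 * 60 = 3302.4 s. 1 day = 86400 s, so 0.4506 day = 0.4506 * 86400 = 38931.84 s. Sum: 3302.4 + 38931.84 = 42234.24 s. 1 week = 604800 s, so 42234.24 s = 42234.24 / 604800 = 0.069831746 week ≈ 0.06983 week (4 s.f.). Final answer: 0.06983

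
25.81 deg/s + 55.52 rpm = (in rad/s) 6.265. Check: 1 deg/s = 0.017453293 rad/s, so 25.81 deg/s = 25.81 * 0.017453293 = 0.45046948 rad/s. 1 rpm = 0.10471976 rad/s, so 55.52 rpm = 55.52 * 0.10471976 = 5.8140408 rad/s. Sum: 0.45046948 + 5.8140408 = 6.2645103 rad/s. Result: 6.2645103 rad/s ≈ 6.265 rad/s (4 s.f.).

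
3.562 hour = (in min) 1 hour = 3600 s, so 3.562 hour = 3.562 * 3600 = 12823.2 s. 1 min = 60 s, so 12823.2 s = 12823.2 / 60 = 213.72 min ≈ 213.7 min (4 s.f.). Final answer: 213.7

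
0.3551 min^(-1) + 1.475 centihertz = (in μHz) 2.067e+04. Check: 1 min^(-1) = 0.016666667 Hz, so 0.3551 min^(-1) = 0.3551 * 0.016666667 = 0.0059183333 Hz. 1 centihertz = 0.01 Hz, so 1.475 centihertz = 1.475 * 0.01 = 0.01475 Hz. Sum: 0.0059183333 + 0.01475 = 0.020668333 Hz. 1 μHz = 1e-06 Hz, so 0.020668333 Hz = 0.020668333 / 1e-06 = 20668.333 μHz ≈ 2.067e+04 μHz (4 s.f.).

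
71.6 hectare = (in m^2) 1 hectare = 10000 m^2, so 71.6 hectare = 71.6 * 10000 = 716000 m^2. Result: 716000 m^2 ≈ 7.16e+05 m^2 (4 s.f.). Final answer: 7.16e+05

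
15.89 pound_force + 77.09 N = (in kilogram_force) 15.07. Check: 1 pound_force = 4.4482216 N, so 15.89 pound_force = 15.89 * 4.4482216 = 70.682241 N. 77.09 N is already in N. Sum: 70.682241 + 77.09 = 147.77224 N. 1 kilogram_force = 9.80665 N, so 147.77224 N = 147.77224 / 9.80665 = 15.068575 kilogram_force ≈ 15.07 kilogram_force (4 s.f.).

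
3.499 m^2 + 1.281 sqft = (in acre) 3.499 m^2 is already in m^2. 1 sqft = 0.09290304 m^2, so 1.281 sqft = 1.281 * 0.09290304 = 0.11900879 m^2. Sum: 3.499 + 0.11900879 = 3.6180088 m^2. 1 acre = 4046.8564 m^2, so 3.6180088 m^2 = 3.6180088 / 4046.8564 = 0.00089402944 acre ≈ 0.000894 acre (4 s.f.). Final answer: 0.000894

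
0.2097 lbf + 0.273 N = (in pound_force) 0.2711. Check: 1 lbf = 4.4482216 N, so 0.2097 lbf = 0.2097 * 4.4482216 = 0.93279207 N. 0.273 N is already in N. Sum: 0.93279207 + 0.273 = 1.2057921 N. 1 pound_force = 4.4482216 N, so 1.2057921 N = 1.2057921 / 4.4482216 = 0.27107284 pound_force ≈ 0.2711 pound_force (4 s.f.).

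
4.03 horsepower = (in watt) 1 horsepower = 745.69987 W, so 4.03 horsepower = 4.03 * 745.69987 = 3005.1705 W. 3005.1705 W = 3005.1705 watt ≈ 3005 watt (4 s.f.). Final answer: 3005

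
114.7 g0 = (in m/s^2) 1125. Check: 1 g0 = 9.80665 m/s^2, so 114.7 g0 = 114.7 * 9.80665 = 1124.8228 m/s^2. Result: 1124.8228 m/s^2 ≈ 1125 m/s^2 (4 s.f.).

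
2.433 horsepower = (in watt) 1 horsepower = 745.69987 W, so 2.433 horsepower = 2.433 * 745.69987 = 1814.2878 W. 1814.2878 W = 1814.2878 watt ≈ 1814 watt (4 s.f.). Final answer: 1814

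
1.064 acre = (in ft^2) 4.635e+04. Check: 1 acre = 4046.8564 m^2, so 1.064 acre = 1.064 * 4046.8564 = 4305.8552 m^2. 1 ft^2 = 0.09290304 m^2, so 4305.8552 m^2 = 4305.8552 / 0.09290304 = 46347.84 ft^2 ≈ 4.635e+04 ft^2 (4 s.f.).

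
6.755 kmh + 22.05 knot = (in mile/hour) 29.57. Check: 1 kmh = 0.27777778 m/s, so 6.755 kmh = 6.755 * 0.27777778 = 1.8763889 m/s. 1 knot = 0.51444444 m/s, so 22.05 knot = 22.05 * 0.51444444 = 11.3435 m/s. Sum: 1.8763889 + 11.3435 = 13.219889 m/s. 1 mile/hour = 0.44704 m/s, so 13.219889 m/s = 13.219889 / 0.44704 = 29.572049 mile/hour ≈ 29.57 mile/hour (4 s.f.).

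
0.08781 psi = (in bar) 0.006054. Check: 1 psi = 6894.7573 Pa, so 0.08781 psi = 0.08781 * 6894.7573 = 605.42864 Pa. 1 bar = 100000 Pa, so 605.42864 Pa = 605.42864 / 100000 = 0.0060542864 bar ≈ 0.006054 bar (4 s.f.).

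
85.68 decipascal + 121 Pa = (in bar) 1 decipascal = 0.1 Pa, so 85.68 decipascal = 85.68 * 0.1 = 8.568 Pa. 121 Pa is already in Pa. Sum: 8.568 + 121 = 129.568 Pa. 1 bar = 100000 Pa, so 129.568 Pa = 129.568 / 100000 = 0.00129568 bar ≈ 0.001296 bar (4 s.f.). Final answer: 0.001296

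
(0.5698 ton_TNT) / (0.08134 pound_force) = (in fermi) 6.589e+24. Check: 1 ton_TNT = 4.184e+09 J, so 0.5698 ton_TNT = 0.5698 * 4.184e+09 = 2.3840432e+09 J. 1 pound_force = 4.4482216 N, so 0.08134 pound_force = 0.08134 * 4.4482216 = 0.36181835 N. Combine: 2.3840432e+09 J / 0.36181835 N = 6.5890611e+09 m. 1 fermi = 1e-15 m, so 6.5890611e+09 m = 6.5890611e+09 / 1e-15 = 6.5890611e+24 fermi ≈ 6.589e+24 fermi (4 s.f.).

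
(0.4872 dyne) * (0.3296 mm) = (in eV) 1 dyne = 1e-05 N, so 0.4872 dyne = 0.4872 * 1e-05 = 4.872e-06 N. 1 mm = 0.001 m, so 0.3296 mm = 0.3296 * 0.001 = 0.0003296 m. Combine: 4.872e-06 N * 0.0003296 m = 1.6058112e-09 J. 1 eV = 1.6021766e-19 J, so 1.6058112e-09 J = 1.6058112e-09 / 1.6021766e-19 = 1.0022685e+10 eV ≈ 1.002e+10 eV (4 s.f.). Final answer: 1.002e+10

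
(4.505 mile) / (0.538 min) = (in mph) 1 mile = 1609.344 m, so 4.505 mile = 4.505 * 1609.344 = 7250.0947 m. 1 min = 60 s, so 0.538 min = 0.538 * 60 = 32.28 s. Combine: 7250.0947 m / 32.28 s = 224.60021 m/s. 1 mph = 0.44704 m/s, so 224.60021 m/s = 224.60021 / 0.44704 = 502.41636 mph ≈ 502.4 mph (4 s.f.). Final answer: 502.4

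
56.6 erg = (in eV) 1 erg = 1e-07 J, so 56.6 erg = 56.6 * 1e-07 = 5.66e-06 J. 1 eV = 1.6021766e-19 J, so 5.66e-06 J = 5.66e-06 / 1.6021766e-19 = 3.5326941e+13 eV ≈ 3.533e+13 eV (4 s.f.). Final answer: 3.533e+13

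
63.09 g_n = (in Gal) 6.187e+04. Check: 1 g_n = 9.80665 m/s^2, so 63.09 g_n = 63.09 * 9.80665 = 618.70155 m/s^2. 1 Gal = 0.01 m/s^2, so 618.70155 m/s^2 = 618.70155 / 0.01 = 61870.155 Gal ≈ 6.187e+04 Gal (4 s.f.).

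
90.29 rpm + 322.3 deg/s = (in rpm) 1 rpm = 0.10471976 rad/s, so 90.29 rpm = 90.29 * 0.10471976 = 9.4551467 rad/s. 1 deg/s = 0.017453293 rad/s, so 322.3 deg/s = 322.3 * 0.017453293 = 5.6251962 rad/s. Sum: 9.4551467 + 5.6251962 = 15.080343 rad/s. 1 rpm = 0.10471976 rad/s, so 15.080343 rad/s = 15.080343 / 0.10471976 = 144.00667 rpm ≈ 144 rpm (4 s.f.). Final answer: 144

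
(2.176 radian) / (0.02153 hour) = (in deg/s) 2.176 radian = 2.176 rad. 1 hour = 3600 s, so 0.02153 hour = 0.02153 * 3600 = 77.508 s. Combine: 2.176 rad / 77.508 s = 0.028074521 rad/s. 1 deg/s = 0.017453293 rad/s, so 0.028074521 rad/s = 0.028074521 / 0.017453293 = 1.6085516 deg/s ≈ 1.609 deg/s (4 s.f.). Final answer: 1.609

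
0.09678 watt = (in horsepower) 0.0001298. Check: 0.09678 watt = 0.09678 W. 1 horsepower = 745.69987 W, so 0.09678 W = 0.09678 / 745.69987 = 0.00012978412 horsepower ≈ 0.0001298 horsepower (4 s.f.).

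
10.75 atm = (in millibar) 1 atm = 101325 Pa, so 10.75 atm = 10.75 * 101325 = 1089243.8 Pa. 1 millibar = 100 Pa, so 1089243.8 Pa = 1089243.8 / 100 = 10892.438 millibar ≈ 1.089e+04 millibar (4 s.f.). Final answer: 1.089e+04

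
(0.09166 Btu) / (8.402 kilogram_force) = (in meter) 1 Btu = 1055.0559 J, so 0.09166 Btu = 0.09166 * 1055.0559 = 96.706419 J. 1 kilogram_force = 9.80665 N, so 8.402 kilogram_force = 8.402 * 9.80665 = 82.395473 N. Combine: 96.706419 J / 82.395473 N = 1.1736861 m. 1.1736861 m = 1.1736861 meter ≈ 1.174 meter (4 s.f.). Final answer: 1.174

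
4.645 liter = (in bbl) 0.02922. Check: 1 liter = 0.001 m^3, so 4.645 liter = 4.645 * 0.001 = 0.004645 m^3. 1 bbl = 0.15898729 m^3, so 0.004645 m^3 = 0.004645 / 0.15898729 = 0.029216171 bbl ≈ 0.02922 bbl (4 s.f.).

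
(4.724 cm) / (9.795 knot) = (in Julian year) 1 cm = 0.01 m, so 4.724 cm = 4.724 * 0.01 = 0.04724 m. 1 knot = 0.51444444 m/s, so 9.795 knot = 9.795 * 0.51444444 = 5.0389833 m/s. Combine: 0.04724 m / 5.0389833 m/s = 0.009374907 s. 1 Julian year = 31557600 s, so 0.009374907 s = 0.009374907 / 31557600 = 2.9707288e-10 Julian year ≈ 2.971e-10 Julian year (4 s.f.). Final answer: 2.971e-10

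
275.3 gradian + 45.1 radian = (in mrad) 4.942e+04. Check: 1 gradian = 0.015707963 rad, so 275.3 gradian = 275.3 * 0.015707963 = 4.3244023 rad. 45.1 radian = 45.1 rad. Sum: 4.3244023 + 45.1 = 49.424402 rad. 1 mrad = 0.001 rad, so 49.424402 rad = 49.424402 / 0.001 = 49424.402 mrad ≈ 4.942e+04 mrad (4 s.f.).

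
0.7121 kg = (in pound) 1.57. Check: 1 pound = 0.45359237 kg, so 0.7121 kg = 0.7121 / 0.45359237 = 1.5699118 pound ≈ 1.57 pound (4 s.f.).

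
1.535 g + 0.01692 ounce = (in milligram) 2015. Check: 1 g = 0.001 kg, so 1.535 g = 1.535 * 0.001 = 0.001535 kg. 1 ounce = 0.028349523 kg, so 0.01692 ounce = 0.01692 * 0.028349523 = 0.00047967393 kg. Sum: 0.001535 + 0.00047967393 = 0.0020146739 kg. 1 milligram = 1e-06 kg, so 0.0020146739 kg = 0.0020146739 / 1e-06 = 2014.6739 milligram ≈ 2015 milligram (4 s.f.).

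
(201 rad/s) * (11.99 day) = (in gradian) 201 rad/s is already in rad/s. 1 day = 86400 s, so 11.99 day = 11.99 * 86400 = 1035936 s. Combine: 201 rad/s * 1035936 s = 2.0822314e+08 rad. 1 gradian = 0.015707963 rad, so 2.0822314e+08 rad = 2.0822314e+08 / 0.015707963 = 1.3255897e+10 gradian ≈ 1.326e+10 gradian (4 s.f.). Final answer: 1.326e+10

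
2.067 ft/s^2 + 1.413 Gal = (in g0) 1 ft/s^2 = 0.3048 m/s^2, so 2.067 ft/s^2 = 2.067 * 0.3048 = 0.6300216 m/s^2. 1 Gal = 0.01 m/s^2, so 1.413 Gal = 1.413 * 0.01 = 0.01413 m/s^2. Sum: 0.6300216 + 0.01413 = 0.6441516 m/s^2. 1 g0 = 9.80665 m/s^2, so 0.6441516 m/s^2 = 0.6441516 / 9.80665 = 0.065685183 g0 ≈ 0.06569 g0 (4 s.f.). Final answer: 0.06569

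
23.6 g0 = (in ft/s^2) 759.3. Check: 1 g0 = 9.80665 m/s^2, so 23.6 g0 = 23.6 * 9.80665 = 231.43694 m/s^2. 1 ft/s^2 = 0.3048 m/s^2, so 231.43694 m/s^2 = 231.43694 / 0.3048 = 759.30755 ft/s^2 ≈ 759.3 ft/s^2 (4 s.f.).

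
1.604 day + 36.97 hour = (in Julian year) 1 day = 86400 s, so 1.604 day = 1.604 * 86400 = 138585.6 s. 1 hour = 3600 s, so 36.97 hour = 36.97 * 3600 = 133092 s. Sum: 138585.6 + 133092 = 271677.6 s. 1 Julian year = 31557600 s, so 271677.6 s = 271677.6 / 31557600 = 0.0086089436 Julian year ≈ 0.008609 Julian year (4 s.f.). Final answer: 0.008609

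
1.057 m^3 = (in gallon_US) 279.2. Check: 1 gallon_US = 0.0037854118 m^3, so 1.057 m^3 = 1.057 / 0.0037854118 = 279.22986 gallon_US ≈ 279.2 gallon_US (4 s.f.).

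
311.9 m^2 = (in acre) 0.07707. Check: 1 acre = 4046.8564 m^2, so 311.9 m^2 = 311.9 / 4046.8564 = 0.077072168 acre ≈ 0.07707 acre (4 s.f.).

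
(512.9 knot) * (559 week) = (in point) 2.529e+14. Check: 1 knot = 0.51444444 m/s, so 512.9 knot = 512.9 * 0.51444444 = 263.85856 m/s. 1 week = 604800 s, so 559 week = 559 * 604800 = 3.380832e+08 s. Combine: 263.85856 m/s * 3.380832e+08 s = 8.9206145e+10 m. 1 point = 0.00035277778 m, so 8.9206145e+10 m = 8.9206145e+10 / 0.00035277778 = 2.5286781e+14 point ≈ 2.529e+14 point (4 s.f.).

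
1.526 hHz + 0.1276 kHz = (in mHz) 2.802e+05. Check: 1 hHz = 100 Hz, so 1.526 hHz = 1.526 * 100 = 152.6 Hz. 1 kHz = 1000 Hz, so 0.1276 kHz = 0.1276 * 1000 = 127.6 Hz. Sum: 152.6 + 127.6 = 280.2 Hz. 1 mHz = 0.001 Hz, so 280.2 Hz = 280.2 / 0.001 = 280200 mHz ≈ 2.802e+05 mHz (4 s.f.).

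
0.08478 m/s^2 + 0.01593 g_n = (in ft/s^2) 0.7907. Check: 0.08478 m/s^2 is already in m/s^2. 1 g_n = 9.80665 m/s^2, so 0.01593 g_n = 0.01593 * 9.80665 = 0.15621993 m/s^2. Sum: 0.08478 + 0.15621993 = 0.24099993 m/s^2. 1 ft/s^2 = 0.3048 m/s^2, so 0.24099993 m/s^2 = 0.24099993 / 0.3048 = 0.7906822 ft/s^2 ≈ 0.7907 ft/s^2 (4 s.f.).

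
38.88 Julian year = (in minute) 2.045e+07. Check: 1 Julian year = 31557600 s, so 38.88 Julian year = 38.88 * 31557600 = 1.2269595e+09 s. 1 minute = 60 s, so 1.2269595e+09 s = 1.2269595e+09 / 60 = 20449325 minute ≈ 2.045e+07 minute (4 s.f.).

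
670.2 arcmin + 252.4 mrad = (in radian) 1 arcmin = 0.00029088821 rad, so 670.2 arcmin = 670.2 * 0.00029088821 = 0.19495328 rad. 1 mrad = 0.001 rad, so 252.4 mrad = 252.4 * 0.001 = 0.2524 rad. Sum: 0.19495328 + 0.2524 = 0.44735328 rad. 0.44735328 rad = 0.44735328 radian ≈ 0.4474 radian (4 s.f.). Final answer: 0.4474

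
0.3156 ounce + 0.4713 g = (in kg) 1 ounce = 0.028349523 kg, so 0.3156 ounce = 0.3156 * 0.028349523 = 0.0089471095 kg. 1 g = 0.001 kg, so 0.4713 g = 0.4713 * 0.001 = 0.0004713 kg. Sum: 0.0089471095 + 0.0004713 = 0.0094184095 kg. Result: 0.0094184095 kg ≈ 0.009418 kg (4 s.f.). Final answer: 0.009418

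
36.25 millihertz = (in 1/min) 2.175. Check: 1 millihertz = 0.001 Hz, so 36.25 millihertz = 36.25 * 0.001 = 0.03625 Hz. 1 1/min = 0.016666667 Hz, so 0.03625 Hz = 0.03625 / 0.016666667 = 2.175 1/min.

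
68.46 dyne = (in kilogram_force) 1 dyne = 1e-05 N, so 68.46 dyne = 68.46 * 1e-05 = 0.0006846 N. 1 kilogram_force = 9.80665 N, so 0.0006846 N = 0.0006846 / 9.80665 = 6.9809772e-05 kilogram_force ≈ 6.981e-05 kilogram_force (4 s.f.). Final answer: 6.981e-05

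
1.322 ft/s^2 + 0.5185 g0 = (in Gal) 548.8. Check: 1 ft/s^2 = 0.3048 m/s^2, so 1.322 ft/s^2 = 1.322 * 0.3048 = 0.4029456 m/s^2. 1 g0 = 9.80665 m/s^2, so 0.5185 g0 = 0.5185 * 9.80665 = 5.084748 m/s^2. Sum: 0.4029456 + 5.084748 = 5.4876936 m/s^2. 1 Gal = 0.01 m/s^2, so 5.4876936 m/s^2 = 5.4876936 / 0.01 = 548.76936 Gal ≈ 548.8 Gal (4 s.f.).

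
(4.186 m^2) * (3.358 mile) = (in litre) 2.262e+07. Check: 4.186 m^2 is already in m^2. 1 mile = 1609.344 m, so 3.358 mile = 3.358 * 1609.344 = 5404.1772 m. Combine: 4.186 m^2 * 5404.1772 m = 22621.886 m^3. 1 litre = 0.001 m^3, so 22621.886 m^3 = 22621.886 / 0.001 = 22621886 litre ≈ 2.262e+07 litre (4 s.f.).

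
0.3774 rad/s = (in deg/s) 21.62. Check: 1 deg/s = 0.017453293 rad/s, so 0.3774 rad/s = 0.3774 / 0.017453293 = 21.623427 deg/s ≈ 21.62 deg/s (4 s.f.).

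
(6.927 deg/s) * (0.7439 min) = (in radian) 5.396. Check: 1 deg/s = 0.017453293 rad/s, so 6.927 deg/s = 6.927 * 0.017453293 = 0.12089896 rad/s. 1 min = 60 s, so 0.7439 min = 0.7439 * 60 = 44.634 s. Combine: 0.12089896 rad/s * 44.634 s = 5.3962041 rad. 5.3962041 rad = 5.3962041 radian ≈ 5.396 radian (4 s.f.).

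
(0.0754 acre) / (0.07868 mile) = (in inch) 94.87. Check: 1 acre = 4046.8564 m^2, so 0.0754 acre = 0.0754 * 4046.8564 = 305.13297 m^2. 1 mile = 1609.344 m, so 0.07868 mile = 0.07868 * 1609.344 = 126.62319 m. Combine: 305.13297 m^2 / 126.62319 m = 2.4097717 m. 1 inch = 0.0254 m, so 2.4097717 m = 2.4097717 / 0.0254 = 94.872903 inch ≈ 94.87 inch (4 s.f.).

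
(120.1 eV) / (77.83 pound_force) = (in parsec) 1.801e-36. Check: 1 eV = 1.6021766e-19 J, so 120.1 eV = 120.1 * 1.6021766e-19 = 1.9242141e-17 J. 1 pound_force = 4.4482216 N, so 77.83 pound_force = 77.83 * 4.4482216 = 346.20509 N. Combine: 1.9242141e-17 J / 346.20509 N = 5.5580181e-20 m. 1 parsec = 3.0856776e+16 m, so 5.5580181e-20 m = 5.5580181e-20 / 3.0856776e+16 = 1.801231e-36 parsec ≈ 1.801e-36 parsec (4 s.f.).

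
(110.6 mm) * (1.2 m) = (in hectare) 1 mm = 0.001 m, so 110.6 mm = 110.6 * 0.001 = 0.1106 m. 1.2 m is already in m. Combine: 0.1106 m * 1.2 m = 0.13272 m^2. 1 hectare = 10000 m^2, so 0.13272 m^2 = 0.13272 / 10000 = 1.3272e-05 hectare ≈ 1.327e-05 hectare (4 s.f.). Final answer: 1.327e-05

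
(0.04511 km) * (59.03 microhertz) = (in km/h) 0.009586. Check: 1 km = 1000 m, so 0.04511 km = 0.04511 * 1000 = 45.11 m. 1 microhertz = 1e-06 Hz, so 59.03 microhertz = 59.03 * 1e-06 = 5.903e-05 Hz. Combine: 45.11 m * 5.903e-05 Hz = 0.0026628433 m/s. 1 km/h = 0.27777778 m/s, so 0.0026628433 m/s = 0.0026628433 / 0.27777778 = 0.0095862359 km/h ≈ 0.009586 km/h (4 s.f.).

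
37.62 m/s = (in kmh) 1 kmh = 0.27777778 m/s, so 37.62 m/s = 37.62 / 0.27777778 = 135.432 kmh ≈ 135.4 kmh (4 s.f.). Final answer: 135.4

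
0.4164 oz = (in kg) 0.0118. Check: 1 oz = 0.028349523 kg, so 0.4164 oz = 0.4164 * 0.028349523 = 0.011804741 kg. Result: 0.011804741 kg ≈ 0.0118 kg (4 s.f.).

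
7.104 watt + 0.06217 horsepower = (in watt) 53.46. Check: 7.104 watt = 7.104 W. 1 horsepower = 745.69987 W, so 0.06217 horsepower = 0.06217 * 745.69987 = 46.360161 W. Sum: 7.104 + 46.360161 = 53.464161 W. 53.464161 W = 53.464161 watt ≈ 53.46 watt (4 s.f.).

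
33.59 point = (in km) 1.185e-05. Check: 1 point = 0.00035277778 m, so 33.59 point = 33.59 * 0.00035277778 = 0.011849806 m. 1 km = 1000 m, so 0.011849806 m = 0.011849806 / 1000 = 1.1849806e-05 km ≈ 1.185e-05 km (4 s.f.).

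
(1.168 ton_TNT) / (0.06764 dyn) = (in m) 1 ton_TNT = 4.184e+09 J, so 1.168 ton_TNT = 1.168 * 4.184e+09 = 4.886912e+09 J. 1 dyn = 1e-05 N, so 0.06764 dyn = 0.06764 * 1e-05 = 6.764e-07 N. Combine: 4.886912e+09 J / 6.764e-07 N = 7.2248847e+15 m. Result: 7.2248847e+15 m ≈ 7.225e+15 m (4 s.f.). Final answer: 7.225e+15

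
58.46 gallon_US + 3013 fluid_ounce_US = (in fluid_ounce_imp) 1.092e+04. Check: 1 gallon_US = 0.0037854118 m^3, so 58.46 gallon_US = 58.46 * 0.0037854118 = 0.22129517 m^3. 1 fluid_ounce_US = 2.957353e-05 m^3, so 3013 fluid_ounce_US = 3013 * 2.957353e-05 = 0.089105045 m^3. Sum: 0.22129517 + 0.089105045 = 0.31040022 m^3. 1 fluid_ounce_imp = 2.8413063e-05 m^3, so 0.31040022 m^3 = 0.31040022 / 2.8413063e-05 = 10924.56 fluid_ounce_imp ≈ 1.092e+04 fluid_ounce_imp (4 s.f.).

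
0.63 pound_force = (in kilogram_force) 1 pound_force = 4.4482216 N, so 0.63 pound_force = 0.63 * 4.4482216 = 2.8023796 N. 1 kilogram_force = 9.80665 N, so 2.8023796 N = 2.8023796 / 9.80665 = 0.28576319 kilogram_force ≈ 0.2858 kilogram_force (4 s.f.). Final answer: 0.2858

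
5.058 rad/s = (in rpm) 48.3. Check: 1 rpm = 0.10471976 rad/s, so 5.058 rad/s = 5.058 / 0.10471976 = 48.300342 rpm ≈ 48.3 rpm (4 s.f.).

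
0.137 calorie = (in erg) 1 calorie = 4.184 J, so 0.137 calorie = 0.137 * 4.184 = 0.573208 J. 1 erg = 1e-07 J, so 0.573208 J = 0.573208 / 1e-07 = 5732080 erg ≈ 5.732e+06 erg (4 s.f.). Final answer: 5.732e+06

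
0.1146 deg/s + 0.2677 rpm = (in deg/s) 1.721. Check: 1 deg/s = 0.017453293 rad/s, so 0.1146 deg/s = 0.1146 * 0.017453293 = 0.0020001473 rad/s. 1 rpm = 0.10471976 rad/s, so 0.2677 rpm = 0.2677 * 0.10471976 = 0.028033478 rad/s. Sum: 0.0020001473 + 0.028033478 = 0.030033626 rad/s. 1 deg/s = 0.017453293 rad/s, so 0.030033626 rad/s = 0.030033626 / 0.017453293 = 1.7208 deg/s ≈ 1.721 deg/s (4 s.f.).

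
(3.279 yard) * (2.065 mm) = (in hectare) 1 yard = 0.9144 m, so 3.279 yard = 3.279 * 0.9144 = 2.9983176 m. 1 mm = 0.001 m, so 2.065 mm = 2.065 * 0.001 = 0.002065 m. Combine: 2.9983176 m * 0.002065 m = 0.0061915258 m^2. 1 hectare = 10000 m^2, so 0.0061915258 m^2 = 0.0061915258 / 10000 = 6.1915258e-07 hectare ≈ 6.192e-07 hectare (4 s.f.). Final answer: 6.192e-07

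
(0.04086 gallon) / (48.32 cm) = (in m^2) 1 gallon = 0.0037854118 m^3, so 0.04086 gallon = 0.04086 * 0.0037854118 = 0.00015467193 m^3. 1 cm = 0.01 m, so 48.32 cm = 48.32 * 0.01 = 0.4832 m. Combine: 0.00015467193 m^3 / 0.4832 m = 0.00032009918 m^2. Result: 0.00032009918 m^2 ≈ 0.0003201 m^2 (4 s.f.). Final answer: 0.0003201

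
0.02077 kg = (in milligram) 1 milligram = 1e-06 kg, so 0.02077 kg = 0.02077 / 1e-06 = 20770 milligram ≈ 2.077e+04 milligram (4 s.f.). Final answer: 2.077e+04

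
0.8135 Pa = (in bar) 8.135e-06. Check: 1 bar = 100000 Pa, so 0.8135 Pa = 0.8135 / 100000 = 8.135e-06 bar.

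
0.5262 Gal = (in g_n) 1 Gal = 0.01 m/s^2, so 0.5262 Gal = 0.5262 * 0.01 = 0.005262 m/s^2. 1 g_n = 9.80665 m/s^2, so 0.005262 m/s^2 = 0.005262 / 9.80665 = 0.00053657467 g_n ≈ 0.0005366 g_n (4 s.f.). Final answer: 0.0005366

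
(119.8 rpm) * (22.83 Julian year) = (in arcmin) 1 rpm = 0.10471976 rad/s, so 119.8 rpm = 119.8 * 0.10471976 = 12.545427 rad/s. 1 Julian year = 31557600 s, so 22.83 Julian year = 22.83 * 31557600 = 7.2046001e+08 s. Combine: 12.545427 rad/s * 7.2046001e+08 s = 9.0384782e+09 rad. 1 arcmin = 0.00029088821 rad, so 9.0384782e+09 rad = 9.0384782e+09 / 0.00029088821 = 3.1071999e+13 arcmin ≈ 3.107e+13 arcmin (4 s.f.). Final answer: 3.107e+13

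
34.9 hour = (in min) 1 hour = 3600 s, so 34.9 hour = 34.9 * 3600 = 125640 s. 1 min = 60 s, so 125640 s = 125640 / 60 = 2094 min. Final answer: 2094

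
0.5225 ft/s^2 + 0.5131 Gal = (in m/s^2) 0.1644. Check: 1 ft/s^2 = 0.3048 m/s^2, so 0.5225 ft/s^2 = 0.5225 * 0.3048 = 0.159258 m/s^2. 1 Gal = 0.01 m/s^2, so 0.5131 Gal = 0.5131 * 0.01 = 0.005131 m/s^2. Sum: 0.159258 + 0.005131 = 0.164389 m/s^2. Result: 0.164389 m/s^2 ≈ 0.1644 m/s^2 (4 s.f.).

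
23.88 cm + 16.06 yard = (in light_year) 1.577e-15. Check: 1 cm = 0.01 m, so 23.88 cm = 23.88 * 0.01 = 0.2388 m. 1 yard = 0.9144 m, so 16.06 yard = 16.06 * 0.9144 = 14.685264 m. Sum: 0.2388 + 14.685264 = 14.924064 m. 1 light_year = 9.4607305e+15 m, so 14.924064 m = 14.924064 / 9.4607305e+15 = 1.5774748e-15 light_year ≈ 1.577e-15 light_year (4 s.f.).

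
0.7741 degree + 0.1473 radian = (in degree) 1 degree = 0.017453293 rad, so 0.7741 degree = 0.7741 * 0.017453293 = 0.013510594 rad. 0.1473 radian = 0.1473 rad. Sum: 0.013510594 + 0.1473 = 0.16081059 rad. 1 degree = 0.017453293 rad, so 0.16081059 rad = 0.16081059 / 0.017453293 = 9.2137683 degree ≈ 9.214 degree (4 s.f.). Final answer: 9.214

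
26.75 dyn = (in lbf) 6.014e-05. Check: 1 dyn = 1e-05 N, so 26.75 dyn = 26.75 * 1e-05 = 0.0002675 N. 1 lbf = 4.4482216 N, so 0.0002675 N = 0.0002675 / 4.4482216 = 6.0136392e-05 lbf ≈ 6.014e-05 lbf (4 s.f.).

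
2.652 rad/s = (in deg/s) 151.9. Check: 1 deg/s = 0.017453293 rad/s, so 2.652 rad/s = 2.652 / 0.017453293 = 151.94841 deg/s ≈ 151.9 deg/s (4 s.f.).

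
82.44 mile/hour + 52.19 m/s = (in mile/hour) 1 mile/hour = 0.44704 m/s, so 82.44 mile/hour = 82.44 * 0.44704 = 36.853978 m/s. 52.19 m/s is already in m/s. Sum: 36.853978 + 52.19 = 89.043978 m/s. 1 mile/hour = 0.44704 m/s, so 89.043978 m/s = 89.043978 / 0.44704 = 199.18571 mile/hour ≈ 199.2 mile/hour (4 s.f.). Final answer: 199.2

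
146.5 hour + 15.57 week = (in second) 9.944e+06. Check: 1 hour = 3600 s, so 146.5 hour = 146.5 * 3600 = 527400 s. 1 week = 604800 s, so 15.57 week = 15.57 * 604800 = 9416736 s. Sum: 527400 + 9416736 = 9944136 s. 9944136 s = 9944136 second ≈ 9.944e+06 second (4 s.f.).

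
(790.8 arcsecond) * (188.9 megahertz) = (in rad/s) 1 arcsecond = 4.8481368e-06 rad, so 790.8 arcsecond = 790.8 * 4.8481368e-06 = 0.0038339066 rad. 1 megahertz = 1000000 Hz, so 188.9 megahertz = 188.9 * 1000000 = 1.889e+08 Hz. Combine: 0.0038339066 rad * 1.889e+08 Hz = 724224.95 rad/s. Result: 724224.95 rad/s ≈ 7.242e+05 rad/s (4 s.f.). Final answer: 7.242e+05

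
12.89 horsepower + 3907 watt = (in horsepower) 18.13. Check: 1 horsepower = 745.69987 W, so 12.89 horsepower = 12.89 * 745.69987 = 9612.0713 W. 3907 watt = 3907 W. Sum: 9612.0713 + 3907 = 13519.071 W. 1 horsepower = 745.69987 W, so 13519.071 W = 13519.071 / 745.69987 = 18.129373 horsepower ≈ 18.13 horsepower (4 s.f.).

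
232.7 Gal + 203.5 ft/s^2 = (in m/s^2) 64.35. Check: 1 Gal = 0.01 m/s^2, so 232.7 Gal = 232.7 * 0.01 = 2.327 m/s^2. 1 ft/s^2 = 0.3048 m/s^2, so 203.5 ft/s^2 = 203.5 * 0.3048 = 62.0268 m/s^2. Sum: 2.327 + 62.0268 = 64.3538 m/s^2. Result: 64.3538 m/s^2 ≈ 64.35 m/s^2 (4 s.f.).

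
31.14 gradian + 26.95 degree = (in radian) 0.9595. Check: 1 gradian = 0.015707963 rad, so 31.14 gradian = 31.14 * 0.015707963 = 0.48914598 rad. 1 degree = 0.017453293 rad, so 26.95 degree = 26.95 * 0.017453293 = 0.47036623 rad. Sum: 0.48914598 + 0.47036623 = 0.95951221 rad. 0.95951221 rad = 0.95951221 radian ≈ 0.9595 radian (4 s.f.).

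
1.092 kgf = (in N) 10.71. Check: 1 kgf = 9.80665 N, so 1.092 kgf = 1.092 * 9.80665 = 10.708862 N. Result: 10.708862 N ≈ 10.71 N (4 s.f.).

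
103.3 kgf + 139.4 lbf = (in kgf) 166.5. Check: 1 kgf = 9.80665 N, so 103.3 kgf = 103.3 * 9.80665 = 1013.0269 N. 1 lbf = 4.4482216 N, so 139.4 lbf = 139.4 * 4.4482216 = 620.08209 N. Sum: 1013.0269 + 620.08209 = 1633.109 N. 1 kgf = 9.80665 N, so 1633.109 N = 1633.109 / 9.80665 = 166.53078 kgf ≈ 166.5 kgf (4 s.f.).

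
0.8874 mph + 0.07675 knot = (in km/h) 1.57. Check: 1 mph = 0.44704 m/s, so 0.8874 mph = 0.8874 * 0.44704 = 0.3967033 m/s. 1 knot = 0.51444444 m/s, so 0.07675 knot = 0.07675 * 0.51444444 = 0.039483611 m/s. Sum: 0.3967033 + 0.039483611 = 0.43618691 m/s. 1 km/h = 0.27777778 m/s, so 0.43618691 m/s = 0.43618691 / 0.27777778 = 1.5702729 km/h ≈ 1.57 km/h (4 s.f.).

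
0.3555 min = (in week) 3.527e-05. Check: 1 min = 60 s, so 0.3555 min = 0.3555 * 60 = 21.33 s. 1 week = 604800 s, so 21.33 s = 21.33 / 604800 = 3.5267857e-05 week ≈ 3.527e-05 week (4 s.f.).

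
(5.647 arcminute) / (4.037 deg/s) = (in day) 1 arcminute = 0.00029088821 rad, so 5.647 arcminute = 5.647 * 0.00029088821 = 0.0016426457 rad. 1 deg/s = 0.017453293 rad/s, so 4.037 deg/s = 4.037 * 0.017453293 = 0.070458942 rad/s. Combine: 0.0016426457 rad / 0.070458942 rad/s = 0.023313517 s. 1 day = 86400 s, so 0.023313517 s = 0.023313517 / 86400 = 2.6983237e-07 day ≈ 2.698e-07 day (4 s.f.). Final answer: 2.698e-07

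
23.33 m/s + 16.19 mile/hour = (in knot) 23.33 m/s is already in m/s. 1 mile/hour = 0.44704 m/s, so 16.19 mile/hour = 16.19 * 0.44704 = 7.2375776 m/s. Sum: 23.33 + 7.2375776 = 30.567578 m/s. 1 knot = 0.51444444 m/s, so 30.567578 m/s = 30.567578 / 0.51444444 = 59.418617 knot ≈ 59.42 knot (4 s.f.). Final answer: 59.42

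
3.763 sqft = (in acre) 1 sqft = 0.09290304 m^2, so 3.763 sqft = 3.763 * 0.09290304 = 0.34959414 m^2. 1 acre = 4046.8564 m^2, so 0.34959414 m^2 = 0.34959414 / 4046.8564 = 8.6386593e-05 acre ≈ 8.639e-05 acre (4 s.f.). Final answer: 8.639e-05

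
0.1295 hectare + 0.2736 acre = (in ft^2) 2.586e+04. Check: 1 hectare = 10000 m^2, so 0.1295 hectare = 0.1295 * 10000 = 1295 m^2. 1 acre = 4046.8564 m^2, so 0.2736 acre = 0.2736 * 4046.8564 = 1107.2199 m^2. Sum: 1295 + 1107.2199 = 2402.2199 m^2. 1 ft^2 = 0.09290304 m^2, so 2402.2199 m^2 = 2402.2199 / 0.09290304 = 25857.28 ft^2 ≈ 2.586e+04 ft^2 (4 s.f.).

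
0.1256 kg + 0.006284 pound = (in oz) 0.1256 kg is already in kg. 1 pound = 0.45359237 kg, so 0.006284 pound = 0.006284 * 0.45359237 = 0.0028503745 kg. Sum: 0.1256 + 0.0028503745 = 0.12845037 kg. 1 oz = 0.028349523 kg, so 0.12845037 kg = 0.12845037 / 0.028349523 = 4.5309536 oz ≈ 4.531 oz (4 s.f.). Final answer: 4.531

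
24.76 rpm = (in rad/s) 2.593. Check: 1 rpm = 0.10471976 rad/s, so 24.76 rpm = 24.76 * 0.10471976 = 2.5928611 rad/s. Result: 2.5928611 rad/s ≈ 2.593 rad/s (4 s.f.).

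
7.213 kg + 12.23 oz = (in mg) 7.213 kg is already in kg. 1 oz = 0.028349523 kg, so 12.23 oz = 12.23 * 0.028349523 = 0.34671467 kg. Sum: 7.213 + 0.34671467 = 7.5597147 kg. 1 mg = 1e-06 kg, so 7.5597147 kg = 7.5597147 / 1e-06 = 7559714.7 mg ≈ 7.56e+06 mg (4 s.f.). Final answer: 7.56e+06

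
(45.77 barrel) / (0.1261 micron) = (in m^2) 5.771e+07. Check: 1 barrel = 0.15898729 m^3, so 45.77 barrel = 45.77 * 0.15898729 = 7.2768485 m^3. 1 micron = 1e-06 m, so 0.1261 micron = 0.1261 * 1e-06 = 1.261e-07 m. Combine: 7.2768485 m^3 / 1.261e-07 m = 57706967 m^2. Result: 57706967 m^2 ≈ 5.771e+07 m^2 (4 s.f.).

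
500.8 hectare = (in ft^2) 5.391e+07. Check: 1 hectare = 10000 m^2, so 500.8 hectare = 500.8 * 10000 = 5008000 m^2. 1 ft^2 = 0.09290304 m^2, so 5008000 m^2 = 5008000 / 0.09290304 = 53905663 ft^2 ≈ 5.391e+07 ft^2 (4 s.f.).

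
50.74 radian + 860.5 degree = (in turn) 10.47. Check: 50.74 radian = 50.74 rad. 1 degree = 0.017453293 rad, so 860.5 degree = 860.5 * 0.017453293 = 15.018558 rad. Sum: 50.74 + 15.018558 = 65.758558 rad. 1 turn = 6.2831853 rad, so 65.758558 rad = 65.758558 / 6.2831853 = 10.4658 turn ≈ 10.47 turn (4 s.f.).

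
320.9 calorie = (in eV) 1 calorie = 4.184 J, so 320.9 calorie = 320.9 * 4.184 = 1342.6456 J. 1 eV = 1.6021766e-19 J, so 1342.6456 J = 1342.6456 / 1.6021766e-19 = 8.3801347e+21 eV ≈ 8.38e+21 eV (4 s.f.). Final answer: 8.38e+21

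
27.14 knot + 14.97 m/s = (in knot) 56.24. Check: 1 knot = 0.51444444 m/s, so 27.14 knot = 27.14 * 0.51444444 = 13.962022 m/s. 14.97 m/s is already in m/s. Sum: 13.962022 + 14.97 = 28.932022 m/s. 1 knot = 0.51444444 m/s, so 28.932022 m/s = 28.932022 / 0.51444444 = 56.239352 knot ≈ 56.24 knot (4 s.f.).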